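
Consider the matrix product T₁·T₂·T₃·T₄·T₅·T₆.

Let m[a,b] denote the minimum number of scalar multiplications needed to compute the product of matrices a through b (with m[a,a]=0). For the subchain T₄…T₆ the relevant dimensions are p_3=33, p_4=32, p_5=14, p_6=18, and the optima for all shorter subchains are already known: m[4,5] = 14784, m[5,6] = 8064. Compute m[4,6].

m[4,6] = min over k∈[4,5] of m[4,k]+m[k+1,6]+p_{3}·p_k·p_{6}.
k=4: 0 + 8064 + 33·32·18 = 27072; k=5: 14784 + 0 + 33·14·18 = 23100.
Minimum: 23100 at k=5.

23100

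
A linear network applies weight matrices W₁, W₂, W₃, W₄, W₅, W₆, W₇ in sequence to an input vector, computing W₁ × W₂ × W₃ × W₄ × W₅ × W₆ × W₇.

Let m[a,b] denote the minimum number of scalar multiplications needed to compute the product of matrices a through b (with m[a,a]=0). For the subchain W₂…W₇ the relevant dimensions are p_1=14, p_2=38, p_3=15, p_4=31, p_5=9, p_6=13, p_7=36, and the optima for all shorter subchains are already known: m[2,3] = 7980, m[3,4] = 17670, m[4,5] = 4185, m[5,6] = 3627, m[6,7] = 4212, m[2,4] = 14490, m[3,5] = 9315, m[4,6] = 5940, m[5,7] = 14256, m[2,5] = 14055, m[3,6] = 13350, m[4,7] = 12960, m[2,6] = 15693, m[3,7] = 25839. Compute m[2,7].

22245

m[2,7] = min over k∈[2,6] of m[2,k]+m[k+1,7]+p_{1}·p_k·p_{7}.
k=2: 0 + 25839 + 14·38·36 = 44991; k=3: 7980 + 12960 + 14·15·36 = 28500; k=4: 14490 + 14256 + 14·31·36 = 44370; k=5: 14055 + 4212 + 14·9·36 = 22803; k=6: 15693 + 0 + 14·13·36 = 22245.
Minimum: 22245 at k=6.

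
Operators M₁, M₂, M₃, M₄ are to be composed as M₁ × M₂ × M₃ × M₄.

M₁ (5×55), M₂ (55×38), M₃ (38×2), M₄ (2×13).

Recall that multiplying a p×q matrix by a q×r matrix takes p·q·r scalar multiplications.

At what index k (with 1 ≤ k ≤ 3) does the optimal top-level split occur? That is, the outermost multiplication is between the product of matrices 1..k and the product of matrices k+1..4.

3

Adjacent pairs: M₁M₂ = 5·55·38 = 10450; M₂M₃ = 55·38·2 = 4180; M₃M₄ = 38·2·13 = 988.
Length 3: M₁..M₃: k=1: 0+4180+5·55·2=4730; k=2: 10450+0+5·38·2=10830 → min 4730 | M₂..M₄: k=2: 0+988+55·38·13=28158; k=3: 4180+0+55·2·13=5610 → min 5610.
Top-level splits: k=1: (M₁..M₁)·(M₂..M₄) → 0+5610+5·55·13 = 9185; k=2: (M₁..M₂)·(M₃..M₄) → 10450+988+5·38·13 = 13908; k=3: (M₁..M₃)·(M₄..M₄) → 4730+0+5·2·13 = 4860.
Best split is after M₃, i.e. k = 3.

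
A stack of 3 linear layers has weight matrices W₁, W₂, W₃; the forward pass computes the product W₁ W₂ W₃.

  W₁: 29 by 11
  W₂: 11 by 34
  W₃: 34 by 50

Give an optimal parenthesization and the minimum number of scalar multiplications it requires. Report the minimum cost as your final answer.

34650

(W₁ (W₂ W₃)): cost 34650.
((W₁ W₂) W₃): cost 60146.
Optimal: (W₁ (W₂ W₃)) with cost 34650.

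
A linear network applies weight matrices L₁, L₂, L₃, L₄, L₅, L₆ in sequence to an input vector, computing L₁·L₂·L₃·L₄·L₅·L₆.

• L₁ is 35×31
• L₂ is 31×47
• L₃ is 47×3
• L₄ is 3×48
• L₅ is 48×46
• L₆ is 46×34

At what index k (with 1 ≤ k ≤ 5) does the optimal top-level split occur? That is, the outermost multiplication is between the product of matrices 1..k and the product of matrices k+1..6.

3

Adjacent pairs: L₁L₂ = 35·31·47 = 50995; L₂L₃ = 31·47·3 = 4371; L₃L₄ = 47·3·48 = 6768; L₄L₅ = 3·48·46 = 6624; L₅L₆ = 48·46·34 = 75072.
Length 3: L₁..L₃: k=1: 0+4371+35·31·3=7626; k=2: 50995+0+35·47·3=55930 → min 7626 | L₂..L₄: k=2: 0+6768+31·47·48=76704; k=3: 4371+0+31·3·48=8835 → min 8835 | L₃..L₅: k=3: 0+6624+47·3·46=13110; k=4: 6768+0+47·48·46=110544 → min 13110 | L₄..L₆: k=4: 0+75072+3·48·34=79968; k=5: 6624+0+3·46·34=11316 → min 11316.
Length 4: L₁..L₄: k=1: 0+8835+35·31·48=60915; k=2: 50995+6768+35·47·48=136723; k=3: 7626+0+35·3·48=12666 → min 12666 | L₂..L₅: k=2: 0+13110+31·47·46=80132; k=3: 4371+6624+31·3·46=15273; k=4: 8835+0+31·48·46=77283 → min 15273 | L₃..L₆: k=3: 0+11316+47·3·34=16110; k=4: 6768+75072+47·48·34=158544; k=5: 13110+0+47·46·34=86618 → min 16110.
Length 5: L₁..L₅: k=1: 0+15273+35·31·46=65183; k=2: 50995+13110+35·47·46=139775; k=3: 7626+6624+35·3·46=19080; k=4: 12666+0+35·48·46=89946 → min 19080 | L₂..L₆: k=2: 0+16110+31·47·34=65648; k=3: 4371+11316+31·3·34=18849; k=4: 8835+75072+31·48·34=134499; k=5: 15273+0+31·46·34=63757 → min 18849.
Top-level splits: k=1: (L₁..L₁)·(L₂..L₆) → 0+18849+35·31·34 = 55739; k=2: (L₁..L₂)·(L₃..L₆) → 50995+16110+35·47·34 = 123035; k=3: (L₁..L₃)·(L₄..L₆) → 7626+11316+35·3·34 = 22512; k=4: (L₁..L₄)·(L₅..L₆) → 12666+75072+35·48·34 = 144858; k=5: (L₁..L₅)·(L₆..L₆) → 19080+0+35·46·34 = 73820.
Best split is after L₃, i.e. k = 3.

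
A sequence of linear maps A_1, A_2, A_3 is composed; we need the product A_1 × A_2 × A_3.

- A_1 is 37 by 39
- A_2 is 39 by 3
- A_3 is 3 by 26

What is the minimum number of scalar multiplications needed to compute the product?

7215

Order (A_1 × (A_2 × A_3)): (A_2 × A_3): 39×3 by 3×26 → 39×26, cost 39·3·26 = 3042; (A_1 × (A_2 × A_3)): 37×39 by 39×26 → 37×26, cost 37·39·26 = 37518; cumulative 40560. Total 40560.
Order ((A_1 × A_2) × A_3): (A_1 × A_2): 37×39 by 39×3 → 37×3, cost 37·39·3 = 4329; ((A_1 × A_2) × A_3): 37×3 by 3×26 → 37×26, cost 37·3·26 = 2886; cumulative 7215. Total 7215.
Minimum: 7215.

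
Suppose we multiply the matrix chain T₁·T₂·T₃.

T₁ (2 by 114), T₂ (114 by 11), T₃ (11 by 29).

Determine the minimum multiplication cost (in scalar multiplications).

Order (T₁·(T₂·T₃)): (T₂·T₃): 114×11 by 11×29 → 114×29, cost 114·11·29 = 36366; (T₁·(T₂·T₃)): 2×114 by 114×29 → 2×29, cost 2·114·29 = 6612; cumulative 42978. Total 42978.
Order ((T₁·T₂)·T₃): (T₁·T₂): 2×114 by 114×11 → 2×11, cost 2·114·11 = 2508; ((T₁·T₂)·T₃): 2×11 by 11×29 → 2×29, cost 2·11·29 = 638; cumulative 3146. Total 3146.
Minimum: 3146.

3146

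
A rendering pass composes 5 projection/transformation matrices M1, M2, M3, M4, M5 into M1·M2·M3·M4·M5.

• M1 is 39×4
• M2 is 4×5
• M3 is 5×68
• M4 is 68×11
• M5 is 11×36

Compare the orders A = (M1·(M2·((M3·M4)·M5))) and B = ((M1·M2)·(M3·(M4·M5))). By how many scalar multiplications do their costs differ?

Order A = (M1·(M2·((M3·M4)·M5))): (M3·M4): 5×68 by 68×11 → 5×11, cost 5·68·11 = 3740; ((M3·M4)·M5): 5×11 by 11×36 → 5×36, cost 5·11·36 = 1980; cumulative 5720; (M2·((M3·M4)·M5)): 4×5 by 5×36 → 4×36, cost 4·5·36 = 720; cumulative 6440; (M1·(M2·((M3·M4)·M5))): 39×4 by 4×36 → 39×36, cost 39·4·36 = 5616; cumulative 12056. Total 12056.
Order B = ((M1·M2)·(M3·(M4·M5))): (M1·M2): 39×4 by 4×5 → 39×5, cost 39·4·5 = 780; (M4·M5): 68×11 by 11×36 → 68×36, cost 68·11·36 = 26928; (M3·(M4·M5)): 5×68 by 68×36 → 5×36, cost 5·68·36 = 12240; cumulative 39168; ((M1·M2)·(M3·(M4·M5))): 39×5 by 5×36 → 39×36, cost 39·5·36 = 7020; cumulative 46968. Total 46968.
Difference: |12056 − 46968| = 34912.

34912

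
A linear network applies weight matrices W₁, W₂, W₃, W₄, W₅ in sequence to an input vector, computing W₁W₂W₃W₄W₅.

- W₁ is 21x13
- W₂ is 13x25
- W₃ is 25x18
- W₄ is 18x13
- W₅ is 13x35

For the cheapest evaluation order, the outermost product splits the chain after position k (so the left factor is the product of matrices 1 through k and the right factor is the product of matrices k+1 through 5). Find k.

4

Adjacent pairs: W₁W₂ = 21·13·25 = 6825; W₂W₃ = 13·25·18 = 5850; W₃W₄ = 25·18·13 = 5850; W₄W₅ = 18·13·35 = 8190.
Length 3: W₁..W₃: k=1: 0+5850+21·13·18=10764; k=2: 6825+0+21·25·18=16275 → min 10764 | W₂..W₄: k=2: 0+5850+13·25·13=10075; k=3: 5850+0+13·18·13=8892 → min 8892 | W₃..W₅: k=3: 0+8190+25·18·35=23940; k=4: 5850+0+25·13·35=17225 → min 17225.
Length 4: W₁..W₄: k=1: 0+8892+21·13·13=12441; k=2: 6825+5850+21·25·13=19500; k=3: 10764+0+21·18·13=15678 → min 12441 | W₂..W₅: k=2: 0+17225+13·25·35=28600; k=3: 5850+8190+13·18·35=22230; k=4: 8892+0+13·13·35=14807 → min 14807.
Top-level splits: k=1: (W₁..W₁)·(W₂..W₅) → 0+14807+21·13·35 = 24362; k=2: (W₁..W₂)·(W₃..W₅) → 6825+17225+21·25·35 = 42425; k=3: (W₁..W₃)·(W₄..W₅) → 10764+8190+21·18·35 = 32184; k=4: (W₁..W₄)·(W₅..W₅) → 12441+0+21·13·35 = 21996.
Best split is after W₄, i.e. k = 4.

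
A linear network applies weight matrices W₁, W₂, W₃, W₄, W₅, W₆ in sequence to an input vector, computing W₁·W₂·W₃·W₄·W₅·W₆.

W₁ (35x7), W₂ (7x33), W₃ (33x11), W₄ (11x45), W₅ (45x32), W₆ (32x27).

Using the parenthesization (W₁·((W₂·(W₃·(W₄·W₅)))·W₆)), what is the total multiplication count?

(W₄·W₅): 11×45 by 45×32 → 11×32, cost 11·45·32 = 15840
(W₃·(W₄·W₅)): 33×11 by 11×32 → 33×32, cost 33·11·32 = 11616; cumulative 27456
(W₂·(W₃·(W₄·W₅))): 7×33 by 33×32 → 7×32, cost 7·33·32 = 7392; cumulative 34848
((W₂·(W₃·(W₄·W₅)))·W₆): 7×32 by 32×27 → 7×27, cost 7·32·27 = 6048; cumulative 40896
(W₁·((W₂·(W₃·(W₄·W₅)))·W₆)): 35×7 by 7×27 → 35×27, cost 35·7·27 = 6615; cumulative 47511
Total: 47511 scalar multiplications.

47511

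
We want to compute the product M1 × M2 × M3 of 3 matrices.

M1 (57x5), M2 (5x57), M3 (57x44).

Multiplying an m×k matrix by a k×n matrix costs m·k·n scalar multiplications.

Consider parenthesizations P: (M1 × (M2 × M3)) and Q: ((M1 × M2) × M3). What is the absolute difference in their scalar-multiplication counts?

Order P = (M1 × (M2 × M3)): (M2 × M3): 5×57 by 57×44 → 5×44, cost 5·57·44 = 12540; (M1 × (M2 × M3)): 57×5 by 5×44 → 57×44, cost 57·5·44 = 12540; cumulative 25080. Total 25080.
Order Q = ((M1 × M2) × M3): (M1 × M2): 57×5 by 5×57 → 57×57, cost 57·5·57 = 16245; ((M1 × M2) × M3): 57×57 by 57×44 → 57×44, cost 57·57·44 = 142956; cumulative 159201. Total 159201.
Difference: |25080 − 159201| = 134121.

134121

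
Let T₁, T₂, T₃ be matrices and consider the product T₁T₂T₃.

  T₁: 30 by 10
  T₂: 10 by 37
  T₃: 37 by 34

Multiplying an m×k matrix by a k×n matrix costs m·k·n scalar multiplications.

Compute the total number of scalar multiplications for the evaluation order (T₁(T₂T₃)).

22780

(T₂T₃): 10×37 by 37×34 → 10×34, cost 10·37·34 = 12580
(T₁(T₂T₃)): 30×10 by 10×34 → 30×34, cost 30·10·34 = 10200; cumulative 22780
Total: 22780 scalar multiplications.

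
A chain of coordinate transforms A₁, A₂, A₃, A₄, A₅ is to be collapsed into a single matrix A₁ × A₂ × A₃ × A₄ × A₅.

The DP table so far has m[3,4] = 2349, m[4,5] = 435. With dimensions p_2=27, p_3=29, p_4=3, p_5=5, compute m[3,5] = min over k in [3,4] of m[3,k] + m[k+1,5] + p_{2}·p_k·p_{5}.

2754

m[3,5] = min over k∈[3,4] of m[3,k]+m[k+1,5]+p_{2}·p_k·p_{5}.
k=3: 0 + 435 + 27·29·5 = 4350; k=4: 2349 + 0 + 27·3·5 = 2754.
Minimum: 2754 at k=4.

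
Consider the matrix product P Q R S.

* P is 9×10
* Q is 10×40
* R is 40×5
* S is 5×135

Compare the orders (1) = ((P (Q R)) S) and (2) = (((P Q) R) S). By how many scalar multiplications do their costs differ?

2950

Order (1) = ((P (Q R)) S): (Q R): 10×40 by 40×5 → 10×5, cost 10·40·5 = 2000; (P (Q R)): 9×10 by 10×5 → 9×5, cost 9·10·5 = 450; cumulative 2450; ((P (Q R)) S): 9×5 by 5×135 → 9×135, cost 9·5·135 = 6075; cumulative 8525. Total 8525.
Order (2) = (((P Q) R) S): (P Q): 9×10 by 10×40 → 9×40, cost 9·10·40 = 3600; ((P Q) R): 9×40 by 40×5 → 9×5, cost 9·40·5 = 1800; cumulative 5400; (((P Q) R) S): 9×5 by 5×135 → 9×135, cost 9·5·135 = 6075; cumulative 11475. Total 11475.
Difference: |8525 − 11475| = 2950.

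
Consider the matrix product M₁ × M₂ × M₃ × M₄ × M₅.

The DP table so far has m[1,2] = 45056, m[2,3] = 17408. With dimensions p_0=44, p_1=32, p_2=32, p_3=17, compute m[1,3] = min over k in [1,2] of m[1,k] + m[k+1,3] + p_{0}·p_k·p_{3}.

41344

m[1,3] = min over k∈[1,2] of m[1,k]+m[k+1,3]+p_{0}·p_k·p_{3}.
k=1: 0 + 17408 + 44·32·17 = 41344; k=2: 45056 + 0 + 44·32·17 = 68992.
Minimum: 41344 at k=1.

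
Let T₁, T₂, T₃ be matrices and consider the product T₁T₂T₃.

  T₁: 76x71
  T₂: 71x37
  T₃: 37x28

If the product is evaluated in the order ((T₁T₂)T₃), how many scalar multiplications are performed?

278388

(T₁T₂): 76×71 by 71×37 → 76×37, cost 76·71·37 = 199652
((T₁T₂)T₃): 76×37 by 37×28 → 76×28, cost 76·37·28 = 78736; cumulative 278388
Total: 278388 scalar multiplications.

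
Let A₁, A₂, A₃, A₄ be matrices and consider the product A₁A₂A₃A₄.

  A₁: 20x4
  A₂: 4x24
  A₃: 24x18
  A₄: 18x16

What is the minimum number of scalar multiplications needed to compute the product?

4160

Adjacent pairs: A₁A₂ = 20·4·24 = 1920; A₂A₃ = 4·24·18 = 1728; A₃A₄ = 24·18·16 = 6912.
Length 3: A₁..A₃: k=1: 0+1728+20·4·18=3168; k=2: 1920+0+20·24·18=10560 → min 3168 | A₂..A₄: k=2: 0+6912+4·24·16=8448; k=3: 1728+0+4·18·16=2880 → min 2880.
Length 4: A₁..A₄: k=1: 0+2880+20·4·16=4160; k=2: 1920+6912+20·24·16=16512; k=3: 3168+0+20·18·16=8928 → min 4160.
Optimal order: (A₁((A₂A₃)A₄)) with cost 4160.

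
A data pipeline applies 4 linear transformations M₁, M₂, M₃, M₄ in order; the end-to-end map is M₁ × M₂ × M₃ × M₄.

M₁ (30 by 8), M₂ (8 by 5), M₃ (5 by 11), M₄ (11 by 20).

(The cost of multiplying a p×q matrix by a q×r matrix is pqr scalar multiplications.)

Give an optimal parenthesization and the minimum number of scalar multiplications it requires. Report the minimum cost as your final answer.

Adjacent pairs: M₁M₂ = 30·8·5 = 1200; M₂M₃ = 8·5·11 = 440; M₃M₄ = 5·11·20 = 1100.
Length 3: M₁..M₃: k=1: 0+440+30·8·11=3080; k=2: 1200+0+30·5·11=2850 → min 2850 | M₂..M₄: k=2: 0+1100+8·5·20=1900; k=3: 440+0+8·11·20=2200 → min 1900.
Length 4: M₁..M₄: k=1: 0+1900+30·8·20=6700; k=2: 1200+1100+30·5·20=5300; k=3: 2850+0+30·11·20=9450 → min 5300.
Optimal parenthesization: ((M₁ × M₂) × (M₃ × M₄)) with cost 5300.

5300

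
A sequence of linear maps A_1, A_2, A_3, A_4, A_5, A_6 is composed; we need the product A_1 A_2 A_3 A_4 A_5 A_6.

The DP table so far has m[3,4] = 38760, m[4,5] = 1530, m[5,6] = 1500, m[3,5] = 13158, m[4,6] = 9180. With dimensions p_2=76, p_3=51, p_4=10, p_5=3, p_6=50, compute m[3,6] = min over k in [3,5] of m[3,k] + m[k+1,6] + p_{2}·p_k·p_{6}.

24558

m[3,6] = min over k∈[3,5] of m[3,k]+m[k+1,6]+p_{2}·p_k·p_{6}.
k=3: 0 + 9180 + 76·51·50 = 202980; k=4: 38760 + 1500 + 76·10·50 = 78260; k=5: 13158 + 0 + 76·3·50 = 24558.
Minimum: 24558 at k=5.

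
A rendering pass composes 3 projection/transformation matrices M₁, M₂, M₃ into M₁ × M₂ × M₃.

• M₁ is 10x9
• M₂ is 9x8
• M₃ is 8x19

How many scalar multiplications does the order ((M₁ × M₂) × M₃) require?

(M₁ × M₂): 10×9 by 9×8 → 10×8, cost 10·9·8 = 720
((M₁ × M₂) × M₃): 10×8 by 8×19 → 10×19, cost 10·8·19 = 1520; cumulative 2240
Total: 2240 scalar multiplications.

2240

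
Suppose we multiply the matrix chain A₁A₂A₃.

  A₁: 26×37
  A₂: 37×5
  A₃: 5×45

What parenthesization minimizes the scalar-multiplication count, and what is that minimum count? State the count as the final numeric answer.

(A₁(A₂A₃)): cost 51615.
((A₁A₂)A₃): cost 10660.
Optimal: ((A₁A₂)A₃) with cost 10660.

10660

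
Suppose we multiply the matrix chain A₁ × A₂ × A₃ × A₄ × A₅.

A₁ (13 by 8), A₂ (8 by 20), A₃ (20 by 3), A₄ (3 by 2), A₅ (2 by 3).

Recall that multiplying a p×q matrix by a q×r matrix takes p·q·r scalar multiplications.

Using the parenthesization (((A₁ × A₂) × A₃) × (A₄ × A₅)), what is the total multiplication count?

(A₁ × A₂): 13×8 by 8×20 → 13×20, cost 13·8·20 = 2080
((A₁ × A₂) × A₃): 13×20 by 20×3 → 13×3, cost 13·20·3 = 780; cumulative 2860
(A₄ × A₅): 3×2 by 2×3 → 3×3, cost 3·2·3 = 18
(((A₁ × A₂) × A₃) × (A₄ × A₅)): 13×3 by 3×3 → 13×3, cost 13·3·3 = 117; cumulative 2995
Total: 2995 scalar multiplications.

2995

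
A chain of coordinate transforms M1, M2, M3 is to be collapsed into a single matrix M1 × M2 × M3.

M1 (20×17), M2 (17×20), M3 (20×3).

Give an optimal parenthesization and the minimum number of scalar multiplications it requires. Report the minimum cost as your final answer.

2040

(M1 × (M2 × M3)): cost 2040.
((M1 × M2) × M3): cost 8000.
Optimal: (M1 × (M2 × M3)) with cost 2040.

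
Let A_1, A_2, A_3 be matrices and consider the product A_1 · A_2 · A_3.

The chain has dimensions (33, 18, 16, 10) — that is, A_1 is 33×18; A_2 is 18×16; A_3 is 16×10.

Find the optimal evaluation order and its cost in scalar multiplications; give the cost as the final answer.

(A_1 · (A_2 · A_3)): cost 8820.
((A_1 · A_2) · A_3): cost 14784.
Optimal: (A_1 · (A_2 · A_3)) with cost 8820.

8820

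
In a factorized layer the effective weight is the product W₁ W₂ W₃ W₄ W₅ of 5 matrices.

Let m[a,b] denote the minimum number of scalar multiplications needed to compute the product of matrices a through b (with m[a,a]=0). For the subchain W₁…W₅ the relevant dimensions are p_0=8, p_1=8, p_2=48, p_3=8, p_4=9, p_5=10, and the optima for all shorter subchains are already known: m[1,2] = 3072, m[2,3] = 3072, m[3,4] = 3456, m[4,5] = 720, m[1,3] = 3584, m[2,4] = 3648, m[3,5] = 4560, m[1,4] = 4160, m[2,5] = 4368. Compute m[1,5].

m[1,5] = min over k∈[1,4] of m[1,k]+m[k+1,5]+p_{0}·p_k·p_{5}.
k=1: 0 + 4368 + 8·8·10 = 5008; k=2: 3072 + 4560 + 8·48·10 = 11472; k=3: 3584 + 720 + 8·8·10 = 4944; k=4: 4160 + 0 + 8·9·10 = 4880.
Minimum: 4880 at k=4.

4880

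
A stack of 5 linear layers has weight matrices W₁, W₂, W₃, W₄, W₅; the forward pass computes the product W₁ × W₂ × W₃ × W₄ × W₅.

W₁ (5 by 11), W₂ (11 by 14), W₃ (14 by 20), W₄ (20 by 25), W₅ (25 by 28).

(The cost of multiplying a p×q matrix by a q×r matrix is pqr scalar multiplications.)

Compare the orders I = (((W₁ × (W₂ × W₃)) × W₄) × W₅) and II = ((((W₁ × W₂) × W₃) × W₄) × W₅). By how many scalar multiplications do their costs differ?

2010

Order I = (((W₁ × (W₂ × W₃)) × W₄) × W₅): (W₂ × W₃): 11×14 by 14×20 → 11×20, cost 11·14·20 = 3080; (W₁ × (W₂ × W₃)): 5×11 by 11×20 → 5×20, cost 5·11·20 = 1100; cumulative 4180; ((W₁ × (W₂ × W₃)) × W₄): 5×20 by 20×25 → 5×25, cost 5·20·25 = 2500; cumulative 6680; (((W₁ × (W₂ × W₃)) × W₄) × W₅): 5×25 by 25×28 → 5×28, cost 5·25·28 = 3500; cumulative 10180. Total 10180.
Order II = ((((W₁ × W₂) × W₃) × W₄) × W₅): (W₁ × W₂): 5×11 by 11×14 → 5×14, cost 5·11·14 = 770; ((W₁ × W₂) × W₃): 5×14 by 14×20 → 5×20, cost 5·14·20 = 1400; cumulative 2170; (((W₁ × W₂) × W₃) × W₄): 5×20 by 20×25 → 5×25, cost 5·20·25 = 2500; cumulative 4670; ((((W₁ × W₂) × W₃) × W₄) × W₅): 5×25 by 25×28 → 5×28, cost 5·25·28 = 3500; cumulative 8170. Total 8170.
Difference: |10180 − 8170| = 2010.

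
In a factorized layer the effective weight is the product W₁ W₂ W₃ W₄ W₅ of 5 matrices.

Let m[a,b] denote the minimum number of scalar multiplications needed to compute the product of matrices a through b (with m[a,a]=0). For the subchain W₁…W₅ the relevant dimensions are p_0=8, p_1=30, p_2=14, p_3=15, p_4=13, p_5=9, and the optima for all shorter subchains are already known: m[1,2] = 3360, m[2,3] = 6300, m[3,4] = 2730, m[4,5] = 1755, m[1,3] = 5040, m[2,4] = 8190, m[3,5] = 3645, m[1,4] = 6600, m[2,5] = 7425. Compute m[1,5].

7536

m[1,5] = min over k∈[1,4] of m[1,k]+m[k+1,5]+p_{0}·p_k·p_{5}.
k=1: 0 + 7425 + 8·30·9 = 9585; k=2: 3360 + 3645 + 8·14·9 = 8013; k=3: 5040 + 1755 + 8·15·9 = 7875; k=4: 6600 + 0 + 8·13·9 = 7536.
Minimum: 7536 at k=4.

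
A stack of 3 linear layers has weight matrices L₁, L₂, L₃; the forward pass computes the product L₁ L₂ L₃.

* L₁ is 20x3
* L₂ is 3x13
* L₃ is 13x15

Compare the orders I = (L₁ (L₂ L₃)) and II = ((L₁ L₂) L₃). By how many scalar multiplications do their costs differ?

Order I = (L₁ (L₂ L₃)): (L₂ L₃): 3×13 by 13×15 → 3×15, cost 3·13·15 = 585; (L₁ (L₂ L₃)): 20×3 by 3×15 → 20×15, cost 20·3·15 = 900; cumulative 1485. Total 1485.
Order II = ((L₁ L₂) L₃): (L₁ L₂): 20×3 by 3×13 → 20×13, cost 20·3·13 = 780; ((L₁ L₂) L₃): 20×13 by 13×15 → 20×15, cost 20·13·15 = 3900; cumulative 4680. Total 4680.
Difference: |1485 − 4680| = 3195.

3195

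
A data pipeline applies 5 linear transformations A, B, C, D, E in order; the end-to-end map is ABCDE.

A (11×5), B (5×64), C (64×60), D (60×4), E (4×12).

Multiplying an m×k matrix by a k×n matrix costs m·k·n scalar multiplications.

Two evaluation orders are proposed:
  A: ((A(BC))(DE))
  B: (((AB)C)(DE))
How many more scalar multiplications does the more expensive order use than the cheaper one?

Order A = ((A(BC))(DE)): (BC): 5×64 by 64×60 → 5×60, cost 5·64·60 = 19200; (A(BC)): 11×5 by 5×60 → 11×60, cost 11·5·60 = 3300; cumulative 22500; (DE): 60×4 by 4×12 → 60×12, cost 60·4·12 = 2880; ((A(BC))(DE)): 11×60 by 60×12 → 11×12, cost 11·60·12 = 7920; cumulative 33300. Total 33300.
Order B = (((AB)C)(DE)): (AB): 11×5 by 5×64 → 11×64, cost 11·5·64 = 3520; ((AB)C): 11×64 by 64×60 → 11×60, cost 11·64·60 = 42240; cumulative 45760; (DE): 60×4 by 4×12 → 60×12, cost 60·4·12 = 2880; (((AB)C)(DE)): 11×60 by 60×12 → 11×12, cost 11·60·12 = 7920; cumulative 56560. Total 56560.
Difference: |33300 − 56560| = 23260.

23260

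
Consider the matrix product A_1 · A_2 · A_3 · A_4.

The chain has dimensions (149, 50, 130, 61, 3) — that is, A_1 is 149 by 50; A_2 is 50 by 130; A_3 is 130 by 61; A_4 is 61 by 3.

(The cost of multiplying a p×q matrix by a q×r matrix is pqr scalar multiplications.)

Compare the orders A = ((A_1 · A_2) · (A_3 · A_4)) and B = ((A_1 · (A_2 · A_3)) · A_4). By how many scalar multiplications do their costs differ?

172183

Order A = ((A_1 · A_2) · (A_3 · A_4)): (A_1 · A_2): 149×50 by 50×130 → 149×130, cost 149·50·130 = 968500; (A_3 · A_4): 130×61 by 61×3 → 130×3, cost 130·61·3 = 23790; ((A_1 · A_2) · (A_3 · A_4)): 149×130 by 130×3 → 149×3, cost 149·130·3 = 58110; cumulative 1050400. Total 1050400.
Order B = ((A_1 · (A_2 · A_3)) · A_4): (A_2 · A_3): 50×130 by 130×61 → 50×61, cost 50·130·61 = 396500; (A_1 · (A_2 · A_3)): 149×50 by 50×61 → 149×61, cost 149·50·61 = 454450; cumulative 850950; ((A_1 · (A_2 · A_3)) · A_4): 149×61 by 61×3 → 149×3, cost 149·61·3 = 27267; cumulative 878217. Total 878217.
Difference: |1050400 − 878217| = 172183.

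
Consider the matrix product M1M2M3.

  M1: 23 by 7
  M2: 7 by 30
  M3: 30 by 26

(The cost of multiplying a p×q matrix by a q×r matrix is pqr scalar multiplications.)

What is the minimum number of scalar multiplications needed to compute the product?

Order (M1(M2M3)): (M2M3): 7×30 by 30×26 → 7×26, cost 7·30·26 = 5460; (M1(M2M3)): 23×7 by 7×26 → 23×26, cost 23·7·26 = 4186; cumulative 9646. Total 9646.
Order ((M1M2)M3): (M1M2): 23×7 by 7×30 → 23×30, cost 23·7·30 = 4830; ((M1M2)M3): 23×30 by 30×26 → 23×26, cost 23·30·26 = 17940; cumulative 22770. Total 22770.
Minimum: 9646.

9646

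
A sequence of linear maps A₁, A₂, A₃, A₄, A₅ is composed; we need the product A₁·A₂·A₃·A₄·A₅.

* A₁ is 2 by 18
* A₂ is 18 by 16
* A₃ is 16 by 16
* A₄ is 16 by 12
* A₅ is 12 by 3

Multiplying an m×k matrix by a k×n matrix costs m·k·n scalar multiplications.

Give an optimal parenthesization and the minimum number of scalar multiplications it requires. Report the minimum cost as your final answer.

Adjacent pairs: A₁A₂ = 2·18·16 = 576; A₂A₃ = 18·16·16 = 4608; A₃A₄ = 16·16·12 = 3072; A₄A₅ = 16·12·3 = 576.
Length 3: A₁..A₃: k=1: 0+4608+2·18·16=5184; k=2: 576+0+2·16·16=1088 → min 1088 | A₂..A₄: k=2: 0+3072+18·16·12=6528; k=3: 4608+0+18·16·12=8064 → min 6528 | A₃..A₅: k=3: 0+576+16·16·3=1344; k=4: 3072+0+16·12·3=3648 → min 1344.
Length 4: A₁..A₄: k=1: 0+6528+2·18·12=6960; k=2: 576+3072+2·16·12=4032; k=3: 1088+0+2·16·12=1472 → min 1472 | A₂..A₅: k=2: 0+1344+18·16·3=2208; k=3: 4608+576+18·16·3=6048; k=4: 6528+0+18·12·3=7176 → min 2208.
Length 5: A₁..A₅: k=1: 0+2208+2·18·3=2316; k=2: 576+1344+2·16·3=2016; k=3: 1088+576+2·16·3=1760; k=4: 1472+0+2·12·3=1544 → min 1544.
Optimal parenthesization: ((((A₁·A₂)·A₃)·A₄)·A₅) with cost 1544.

1544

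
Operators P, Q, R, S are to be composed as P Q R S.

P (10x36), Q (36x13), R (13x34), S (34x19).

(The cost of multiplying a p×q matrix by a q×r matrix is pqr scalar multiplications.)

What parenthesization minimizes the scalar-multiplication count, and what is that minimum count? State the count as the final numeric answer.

15548

Adjacent pairs: PQ = 10·36·13 = 4680; QR = 36·13·34 = 15912; RS = 13·34·19 = 8398.
Length 3: P..R: k=1: 0+15912+10·36·34=28152; k=2: 4680+0+10·13·34=9100 → min 9100 | Q..S: k=2: 0+8398+36·13·19=17290; k=3: 15912+0+36·34·19=39168 → min 17290.
Length 4: P..S: k=1: 0+17290+10·36·19=24130; k=2: 4680+8398+10·13·19=15548; k=3: 9100+0+10·34·19=15560 → min 15548.
Optimal parenthesization: ((P Q) (R S)) with cost 15548.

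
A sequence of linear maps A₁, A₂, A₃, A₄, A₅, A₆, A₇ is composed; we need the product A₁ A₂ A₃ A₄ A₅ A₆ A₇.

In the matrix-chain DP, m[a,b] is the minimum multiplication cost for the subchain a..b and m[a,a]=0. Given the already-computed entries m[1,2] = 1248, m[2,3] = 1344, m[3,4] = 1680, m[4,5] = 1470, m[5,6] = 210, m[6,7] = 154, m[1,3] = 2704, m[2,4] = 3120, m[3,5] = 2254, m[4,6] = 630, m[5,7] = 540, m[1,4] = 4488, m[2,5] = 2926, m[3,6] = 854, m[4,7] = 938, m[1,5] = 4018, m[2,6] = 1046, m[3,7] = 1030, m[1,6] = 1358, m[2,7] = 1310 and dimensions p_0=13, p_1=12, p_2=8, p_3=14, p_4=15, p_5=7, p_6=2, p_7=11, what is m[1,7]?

1644

m[1,7] = min over k∈[1,6] of m[1,k]+m[k+1,7]+p_{0}·p_k·p_{7}.
k=1: 0 + 1310 + 13·12·11 = 3026; k=2: 1248 + 1030 + 13·8·11 = 3422; k=3: 2704 + 938 + 13·14·11 = 5644; k=4: 4488 + 540 + 13·15·11 = 7173; k=5: 4018 + 154 + 13·7·11 = 5173; k=6: 1358 + 0 + 13·2·11 = 1644.
Minimum: 1644 at k=6.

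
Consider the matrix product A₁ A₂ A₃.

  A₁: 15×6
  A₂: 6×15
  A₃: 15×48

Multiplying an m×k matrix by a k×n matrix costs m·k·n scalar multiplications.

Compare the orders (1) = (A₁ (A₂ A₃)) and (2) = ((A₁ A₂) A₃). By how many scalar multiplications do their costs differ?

3510

Order (1) = (A₁ (A₂ A₃)): (A₂ A₃): 6×15 by 15×48 → 6×48, cost 6·15·48 = 4320; (A₁ (A₂ A₃)): 15×6 by 6×48 → 15×48, cost 15·6·48 = 4320; cumulative 8640. Total 8640.
Order (2) = ((A₁ A₂) A₃): (A₁ A₂): 15×6 by 6×15 → 15×15, cost 15·6·15 = 1350; ((A₁ A₂) A₃): 15×15 by 15×48 → 15×48, cost 15·15·48 = 10800; cumulative 12150. Total 12150.
Difference: |8640 − 12150| = 3510.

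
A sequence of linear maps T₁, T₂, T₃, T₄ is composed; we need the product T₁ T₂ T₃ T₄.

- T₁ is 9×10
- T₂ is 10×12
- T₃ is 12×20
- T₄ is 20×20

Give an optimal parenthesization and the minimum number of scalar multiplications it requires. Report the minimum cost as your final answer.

Adjacent pairs: T₁T₂ = 9·10·12 = 1080; T₂T₃ = 10·12·20 = 2400; T₃T₄ = 12·20·20 = 4800.
Length 3: T₁..T₃: k=1: 0+2400+9·10·20=4200; k=2: 1080+0+9·12·20=3240 → min 3240 | T₂..T₄: k=2: 0+4800+10·12·20=7200; k=3: 2400+0+10·20·20=6400 → min 6400.
Length 4: T₁..T₄: k=1: 0+6400+9·10·20=8200; k=2: 1080+4800+9·12·20=8040; k=3: 3240+0+9·20·20=6840 → min 6840.
Optimal parenthesization: (((T₁ T₂) T₃) T₄) with cost 6840.

6840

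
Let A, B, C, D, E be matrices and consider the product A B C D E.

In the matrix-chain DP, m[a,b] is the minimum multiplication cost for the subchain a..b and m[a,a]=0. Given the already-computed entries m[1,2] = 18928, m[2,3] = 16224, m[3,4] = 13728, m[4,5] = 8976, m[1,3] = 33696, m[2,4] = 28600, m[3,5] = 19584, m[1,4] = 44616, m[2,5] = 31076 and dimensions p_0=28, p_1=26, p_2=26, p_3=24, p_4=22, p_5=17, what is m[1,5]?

43452

m[1,5] = min over k∈[1,4] of m[1,k]+m[k+1,5]+p_{0}·p_k·p_{5}.
k=1: 0 + 31076 + 28·26·17 = 43452; k=2: 18928 + 19584 + 28·26·17 = 50888; k=3: 33696 + 8976 + 28·24·17 = 54096; k=4: 44616 + 0 + 28·22·17 = 55088.
Minimum: 43452 at k=1.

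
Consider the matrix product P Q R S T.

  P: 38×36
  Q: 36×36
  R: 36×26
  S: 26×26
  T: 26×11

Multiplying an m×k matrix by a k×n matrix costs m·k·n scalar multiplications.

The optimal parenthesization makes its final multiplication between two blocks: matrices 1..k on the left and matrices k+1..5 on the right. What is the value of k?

Adjacent pairs: PQ = 38·36·36 = 49248; QR = 36·36·26 = 33696; RS = 36·26·26 = 24336; ST = 26·26·11 = 7436.
Length 3: P..R: k=1: 0+33696+38·36·26=69264; k=2: 49248+0+38·36·26=84816 → min 69264 | Q..S: k=2: 0+24336+36·36·26=58032; k=3: 33696+0+36·26·26=58032 → min 58032 | R..T: k=3: 0+7436+36·26·11=17732; k=4: 24336+0+36·26·11=34632 → min 17732.
Length 4: P..S: k=1: 0+58032+38·36·26=93600; k=2: 49248+24336+38·36·26=109152; k=3: 69264+0+38·26·26=94952 → min 93600 | Q..T: k=2: 0+17732+36·36·11=31988; k=3: 33696+7436+36·26·11=51428; k=4: 58032+0+36·26·11=68328 → min 31988.
Top-level splits: k=1: (P..P)·(Q..T) → 0+31988+38·36·11 = 47036; k=2: (P..Q)·(R..T) → 49248+17732+38·36·11 = 82028; k=3: (P..R)·(S..T) → 69264+7436+38·26·11 = 87568; k=4: (P..S)·(T..T) → 93600+0+38·26·11 = 104468.
Best split is after P, i.e. k = 1.

1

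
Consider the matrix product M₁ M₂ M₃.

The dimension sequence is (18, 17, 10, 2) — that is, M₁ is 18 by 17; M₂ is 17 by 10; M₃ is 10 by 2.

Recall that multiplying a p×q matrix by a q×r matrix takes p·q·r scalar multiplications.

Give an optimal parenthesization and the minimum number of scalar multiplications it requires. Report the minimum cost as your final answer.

(M₁ (M₂ M₃)): cost 952.
((M₁ M₂) M₃): cost 3420.
Optimal: (M₁ (M₂ M₃)) with cost 952.

952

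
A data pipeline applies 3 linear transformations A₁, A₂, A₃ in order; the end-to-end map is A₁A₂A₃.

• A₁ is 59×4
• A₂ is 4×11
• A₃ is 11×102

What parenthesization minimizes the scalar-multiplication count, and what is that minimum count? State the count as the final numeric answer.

(A₁(A₂A₃)): cost 28560.
((A₁A₂)A₃): cost 68794.
Optimal: (A₁(A₂A₃)) with cost 28560.

28560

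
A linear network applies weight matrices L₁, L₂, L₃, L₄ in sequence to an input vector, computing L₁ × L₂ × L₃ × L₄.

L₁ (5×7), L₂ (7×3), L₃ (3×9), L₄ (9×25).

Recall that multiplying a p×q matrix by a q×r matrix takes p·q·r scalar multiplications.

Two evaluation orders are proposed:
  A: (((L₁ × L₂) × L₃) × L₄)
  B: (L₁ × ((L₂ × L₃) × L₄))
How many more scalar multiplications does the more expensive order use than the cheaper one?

1274

Order A = (((L₁ × L₂) × L₃) × L₄): (L₁ × L₂): 5×7 by 7×3 → 5×3, cost 5·7·3 = 105; ((L₁ × L₂) × L₃): 5×3 by 3×9 → 5×9, cost 5·3·9 = 135; cumulative 240; (((L₁ × L₂) × L₃) × L₄): 5×9 by 9×25 → 5×25, cost 5·9·25 = 1125; cumulative 1365. Total 1365.
Order B = (L₁ × ((L₂ × L₃) × L₄)): (L₂ × L₃): 7×3 by 3×9 → 7×9, cost 7·3·9 = 189; ((L₂ × L₃) × L₄): 7×9 by 9×25 → 7×25, cost 7·9·25 = 1575; cumulative 1764; (L₁ × ((L₂ × L₃) × L₄)): 5×7 by 7×25 → 5×25, cost 5·7·25 = 875; cumulative 2639. Total 2639.
Difference: |1365 − 2639| = 1274.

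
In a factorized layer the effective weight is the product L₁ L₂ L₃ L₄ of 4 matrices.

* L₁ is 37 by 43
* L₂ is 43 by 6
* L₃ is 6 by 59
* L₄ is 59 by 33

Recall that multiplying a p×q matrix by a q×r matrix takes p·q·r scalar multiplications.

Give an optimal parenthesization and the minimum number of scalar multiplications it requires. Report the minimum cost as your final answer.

28554

Adjacent pairs: L₁L₂ = 37·43·6 = 9546; L₂L₃ = 43·6·59 = 15222; L₃L₄ = 6·59·33 = 11682.
Length 3: L₁..L₃: k=1: 0+15222+37·43·59=109091; k=2: 9546+0+37·6·59=22644 → min 22644 | L₂..L₄: k=2: 0+11682+43·6·33=20196; k=3: 15222+0+43·59·33=98943 → min 20196.
Length 4: L₁..L₄: k=1: 0+20196+37·43·33=72699; k=2: 9546+11682+37·6·33=28554; k=3: 22644+0+37·59·33=94683 → min 28554.
Optimal parenthesization: ((L₁ L₂) (L₃ L₄)) with cost 28554.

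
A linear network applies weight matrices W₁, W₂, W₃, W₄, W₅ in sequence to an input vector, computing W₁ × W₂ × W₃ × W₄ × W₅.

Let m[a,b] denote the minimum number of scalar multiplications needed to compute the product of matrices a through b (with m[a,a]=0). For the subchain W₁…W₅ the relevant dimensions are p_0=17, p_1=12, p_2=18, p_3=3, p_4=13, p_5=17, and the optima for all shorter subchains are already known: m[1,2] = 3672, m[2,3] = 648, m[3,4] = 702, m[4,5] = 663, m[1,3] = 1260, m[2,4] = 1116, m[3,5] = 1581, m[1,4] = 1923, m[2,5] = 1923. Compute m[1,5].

m[1,5] = min over k∈[1,4] of m[1,k]+m[k+1,5]+p_{0}·p_k·p_{5}.
k=1: 0 + 1923 + 17·12·17 = 5391; k=2: 3672 + 1581 + 17·18·17 = 10455; k=3: 1260 + 663 + 17·3·17 = 2790; k=4: 1923 + 0 + 17·13·17 = 5680.
Minimum: 2790 at k=3.

2790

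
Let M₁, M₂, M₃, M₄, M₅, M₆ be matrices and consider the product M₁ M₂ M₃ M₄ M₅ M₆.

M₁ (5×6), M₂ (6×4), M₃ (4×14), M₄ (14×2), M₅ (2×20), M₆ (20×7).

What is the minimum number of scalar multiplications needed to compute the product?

Adjacent pairs: M₁M₂ = 5·6·4 = 120; M₂M₃ = 6·4·14 = 336; M₃M₄ = 4·14·2 = 112; M₄M₅ = 14·2·20 = 560; M₅M₆ = 2·20·7 = 280.
Length 3: M₁..M₃: k=1: 0+336+5·6·14=756; k=2: 120+0+5·4·14=400 → min 400 | M₂..M₄: k=2: 0+112+6·4·2=160; k=3: 336+0+6·14·2=504 → min 160 | M₃..M₅: k=3: 0+560+4·14·20=1680; k=4: 112+0+4·2·20=272 → min 272 | M₄..M₆: k=4: 0+280+14·2·7=476; k=5: 560+0+14·20·7=2520 → min 476.
Length 4: M₁..M₄: k=1: 0+160+5·6·2=220; k=2: 120+112+5·4·2=272; k=3: 400+0+5·14·2=540 → min 220 | M₂..M₅: k=2: 0+272+6·4·20=752; k=3: 336+560+6·14·20=2576; k=4: 160+0+6·2·20=400 → min 400 | M₃..M₆: k=3: 0+476+4·14·7=868; k=4: 112+280+4·2·7=448; k=5: 272+0+4·20·7=832 → min 448.
Length 5: M₁..M₅: k=1: 0+400+5·6·20=1000; k=2: 120+272+5·4·20=792; k=3: 400+560+5·14·20=2360; k=4: 220+0+5·2·20=420 → min 420 | M₂..M₆: k=2: 0+448+6·4·7=616; k=3: 336+476+6·14·7=1400; k=4: 160+280+6·2·7=524; k=5: 400+0+6·20·7=1240 → min 524.
Length 6: M₁..M₆: k=1: 0+524+5·6·7=734; k=2: 120+448+5·4·7=708; k=3: 400+476+5·14·7=1366; k=4: 220+280+5·2·7=570; k=5: 420+0+5·20·7=1120 → min 570.
Optimal order: ((M₁ (M₂ (M₃ M₄))) (M₅ M₆)) with cost 570.

570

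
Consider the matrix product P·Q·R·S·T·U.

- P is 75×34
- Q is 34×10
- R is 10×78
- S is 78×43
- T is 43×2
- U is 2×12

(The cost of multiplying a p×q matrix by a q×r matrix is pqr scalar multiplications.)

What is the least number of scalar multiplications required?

15848

Adjacent pairs: PQ = 75·34·10 = 25500; QR = 34·10·78 = 26520; RS = 10·78·43 = 33540; ST = 78·43·2 = 6708; TU = 43·2·12 = 1032.
Length 3: P..R: k=1: 0+26520+75·34·78=225420; k=2: 25500+0+75·10·78=84000 → min 84000 | Q..S: k=2: 0+33540+34·10·43=48160; k=3: 26520+0+34·78·43=140556 → min 48160 | R..T: k=3: 0+6708+10·78·2=8268; k=4: 33540+0+10·43·2=34400 → min 8268 | S..U: k=4: 0+1032+78·43·12=41280; k=5: 6708+0+78·2·12=8580 → min 8580.
Length 4: P..S: k=1: 0+48160+75·34·43=157810; k=2: 25500+33540+75·10·43=91290; k=3: 84000+0+75·78·43=335550 → min 91290 | Q..T: k=2: 0+8268+34·10·2=8948; k=3: 26520+6708+34·78·2=38532; k=4: 48160+0+34·43·2=51084 → min 8948 | R..U: k=3: 0+8580+10·78·12=17940; k=4: 33540+1032+10·43·12=39732; k=5: 8268+0+10·2·12=8508 → min 8508.
Length 5: P..T: k=1: 0+8948+75·34·2=14048; k=2: 25500+8268+75·10·2=35268; k=3: 84000+6708+75·78·2=102408; k=4: 91290+0+75·43·2=97740 → min 14048 | Q..U: k=2: 0+8508+34·10·12=12588; k=3: 26520+8580+34·78·12=66924; k=4: 48160+1032+34·43·12=66736; k=5: 8948+0+34·2·12=9764 → min 9764.
Length 6: P..U: k=1: 0+9764+75·34·12=40364; k=2: 25500+8508+75·10·12=43008; k=3: 84000+8580+75·78·12=162780; k=4: 91290+1032+75·43·12=131022; k=5: 14048+0+75·2·12=15848 → min 15848.
Optimal order: ((P·(Q·(R·(S·T))))·U) with cost 15848.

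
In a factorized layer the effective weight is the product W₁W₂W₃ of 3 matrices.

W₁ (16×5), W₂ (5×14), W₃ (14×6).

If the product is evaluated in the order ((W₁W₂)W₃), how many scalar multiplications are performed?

2464

(W₁W₂): 16×5 by 5×14 → 16×14, cost 16·5·14 = 1120
((W₁W₂)W₃): 16×14 by 14×6 → 16×6, cost 16·14·6 = 1344; cumulative 2464
Total: 2464 scalar multiplications.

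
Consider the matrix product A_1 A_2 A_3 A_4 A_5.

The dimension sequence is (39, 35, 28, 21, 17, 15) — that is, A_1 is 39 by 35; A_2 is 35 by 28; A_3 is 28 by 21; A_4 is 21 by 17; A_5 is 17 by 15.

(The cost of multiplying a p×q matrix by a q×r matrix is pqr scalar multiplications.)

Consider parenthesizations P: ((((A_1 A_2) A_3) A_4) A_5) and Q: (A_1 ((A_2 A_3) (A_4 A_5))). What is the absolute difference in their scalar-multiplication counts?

27585

Order P = ((((A_1 A_2) A_3) A_4) A_5): (A_1 A_2): 39×35 by 35×28 → 39×28, cost 39·35·28 = 38220; ((A_1 A_2) A_3): 39×28 by 28×21 → 39×21, cost 39·28·21 = 22932; cumulative 61152; (((A_1 A_2) A_3) A_4): 39×21 by 21×17 → 39×17, cost 39·21·17 = 13923; cumulative 75075; ((((A_1 A_2) A_3) A_4) A_5): 39×17 by 17×15 → 39×15, cost 39·17·15 = 9945; cumulative 85020. Total 85020.
Order Q = (A_1 ((A_2 A_3) (A_4 A_5))): (A_2 A_3): 35×28 by 28×21 → 35×21, cost 35·28·21 = 20580; (A_4 A_5): 21×17 by 17×15 → 21×15, cost 21·17·15 = 5355; ((A_2 A_3) (A_4 A_5)): 35×21 by 21×15 → 35×15, cost 35·21·15 = 11025; cumulative 36960; (A_1 ((A_2 A_3) (A_4 A_5))): 39×35 by 35×15 → 39×15, cost 39·35·15 = 20475; cumulative 57435. Total 57435.
Difference: |85020 − 57435| = 27585.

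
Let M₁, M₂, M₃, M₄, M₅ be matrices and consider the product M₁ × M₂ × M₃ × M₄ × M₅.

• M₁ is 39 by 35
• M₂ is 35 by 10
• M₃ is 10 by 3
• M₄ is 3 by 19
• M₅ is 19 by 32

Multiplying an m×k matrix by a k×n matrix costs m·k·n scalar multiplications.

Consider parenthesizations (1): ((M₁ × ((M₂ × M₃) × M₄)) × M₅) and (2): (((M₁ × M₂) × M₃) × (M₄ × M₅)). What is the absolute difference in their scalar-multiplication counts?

32304

Order (1) = ((M₁ × ((M₂ × M₃) × M₄)) × M₅): (M₂ × M₃): 35×10 by 10×3 → 35×3, cost 35·10·3 = 1050; ((M₂ × M₃) × M₄): 35×3 by 3×19 → 35×19, cost 35·3·19 = 1995; cumulative 3045; (M₁ × ((M₂ × M₃) × M₄)): 39×35 by 35×19 → 39×19, cost 39·35·19 = 25935; cumulative 28980; ((M₁ × ((M₂ × M₃) × M₄)) × M₅): 39×19 by 19×32 → 39×32, cost 39·19·32 = 23712; cumulative 52692. Total 52692.
Order (2) = (((M₁ × M₂) × M₃) × (M₄ × M₅)): (M₁ × M₂): 39×35 by 35×10 → 39×10, cost 39·35·10 = 13650; ((M₁ × M₂) × M₃): 39×10 by 10×3 → 39×3, cost 39·10·3 = 1170; cumulative 14820; (M₄ × M₅): 3×19 by 19×32 → 3×32, cost 3·19·32 = 1824; (((M₁ × M₂) × M₃) × (M₄ × M₅)): 39×3 by 3×32 → 39×32, cost 39·3·32 = 3744; cumulative 20388. Total 20388.
Difference: |52692 − 20388| = 32304.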